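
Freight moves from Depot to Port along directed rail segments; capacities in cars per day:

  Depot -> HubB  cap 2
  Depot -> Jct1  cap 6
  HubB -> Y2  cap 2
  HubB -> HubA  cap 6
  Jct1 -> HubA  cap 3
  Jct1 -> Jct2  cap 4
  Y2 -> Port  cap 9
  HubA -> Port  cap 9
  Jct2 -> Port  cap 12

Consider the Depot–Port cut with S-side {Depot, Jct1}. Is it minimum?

No — its capacity is 9, but the minimum cut has capacity 8.

Given cut capacity: 2 + 3 + 4 = 9.
Augment Depot→HubB→Y2→Port: bottleneck 2, flow now 2.
Augment Depot→Jct1→HubA→Port: bottleneck 3, flow now 5.
Augment Depot→Jct1→Jct2→Port: bottleneck 3, flow now 8.
No augmenting path remains; maximum flow = 8.
In the residual graph, reachable from Depot: {Depot}.
Min-cut edges: Depot→HubB (2), Depot→Jct1 (6); capacity 2 + 6 = 8.
Cut capacity 9 exceeds the max flow 8, so it is not minimum.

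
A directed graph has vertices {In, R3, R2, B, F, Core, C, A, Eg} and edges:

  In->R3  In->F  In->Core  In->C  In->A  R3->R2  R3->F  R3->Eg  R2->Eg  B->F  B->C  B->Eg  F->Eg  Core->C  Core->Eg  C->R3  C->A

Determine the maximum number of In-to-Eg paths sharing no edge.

4

Assign every edge capacity 1; by Menger, the answer equals the max flow.
Path In→R3→Eg (+1); total 1.
Path In→F→Eg (+1); total 2.
Path In→Core→Eg (+1); total 3.
Path In→C→R3→R2→Eg (+1); total 4.
No residual In→Eg path; max flow = 4.
Certifying cut of size 4: {In→C, In→Core, In→F, In→R3}.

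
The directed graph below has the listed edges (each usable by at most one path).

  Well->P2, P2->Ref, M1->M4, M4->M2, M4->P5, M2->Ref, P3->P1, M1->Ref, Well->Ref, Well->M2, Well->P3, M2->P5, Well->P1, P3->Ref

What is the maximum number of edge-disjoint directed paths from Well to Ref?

4

Assign every edge capacity 1; by Menger, the answer equals the max flow.
Path Well→Ref (+1); total 1.
Path Well→P3→Ref (+1); total 2.
Path Well→M2→Ref (+1); total 3.
Path Well→P2→Ref (+1); total 4.
No residual Well→Ref path; max flow = 4.
Certifying cut of size 4: {Well→M2, Well→P2, Well→P3, Well→Ref}.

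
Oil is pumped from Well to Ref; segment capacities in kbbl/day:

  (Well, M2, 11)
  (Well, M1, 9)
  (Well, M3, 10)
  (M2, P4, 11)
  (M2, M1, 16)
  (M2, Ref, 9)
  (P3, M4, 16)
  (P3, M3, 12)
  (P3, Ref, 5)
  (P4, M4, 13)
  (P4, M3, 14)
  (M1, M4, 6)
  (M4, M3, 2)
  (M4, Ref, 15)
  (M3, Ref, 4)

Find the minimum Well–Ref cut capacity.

Augment Well→M2→Ref: bottleneck 9, flow now 9.
Augment Well→M3→Ref: bottleneck 4, flow now 13.
Augment Well→M1→M4→Ref: bottleneck 6, flow now 19.
Augment Well→M2→P4→M4→Ref: bottleneck 2, flow now 21.
No augmenting path remains; maximum flow = 21.
By max-flow min-cut, the minimum cut capacity equals the max flow.
In the residual graph, reachable from Well: {Well, M1, M3}.
Min-cut edges: Well→M2 (11), M1→M4 (6), M3→Ref (4); capacity 11 + 6 + 4 = 21.

21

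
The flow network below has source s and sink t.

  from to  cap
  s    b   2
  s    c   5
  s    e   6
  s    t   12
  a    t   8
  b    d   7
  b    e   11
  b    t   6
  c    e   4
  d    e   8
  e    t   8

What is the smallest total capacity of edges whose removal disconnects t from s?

22

Augment s→t: bottleneck 12, flow now 12.
Augment s→b→t: bottleneck 2, flow now 14.
Augment s→e→t: bottleneck 6, flow now 20.
Augment s→c→e→t: bottleneck 2, flow now 22.
No augmenting path remains; maximum flow = 22.
By max-flow min-cut, the minimum cut capacity equals the max flow.
In the residual graph, reachable from s: {s, c, e}.
Min-cut edges: s→b (2), s→t (12), e→t (8); capacity 2 + 12 + 8 = 22.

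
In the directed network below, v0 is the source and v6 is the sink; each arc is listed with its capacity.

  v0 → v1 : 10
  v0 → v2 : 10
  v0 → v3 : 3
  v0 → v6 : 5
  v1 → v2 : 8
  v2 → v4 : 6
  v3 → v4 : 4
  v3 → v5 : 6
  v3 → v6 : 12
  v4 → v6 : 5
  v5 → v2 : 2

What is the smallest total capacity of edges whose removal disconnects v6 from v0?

Augment v0→v6: bottleneck 5, flow now 5.
Augment v0→v3→v6: bottleneck 3, flow now 8.
Augment v0→v2→v4→v6: bottleneck 5, flow now 13.
No augmenting path remains; maximum flow = 13.
By max-flow min-cut, the minimum cut capacity equals the max flow.
In the residual graph, reachable from v0: {v0, v1, v2, v4}.
Min-cut edges: v0→v3 (3), v0→v6 (5), v4→v6 (5); capacity 3 + 5 + 5 = 13.

13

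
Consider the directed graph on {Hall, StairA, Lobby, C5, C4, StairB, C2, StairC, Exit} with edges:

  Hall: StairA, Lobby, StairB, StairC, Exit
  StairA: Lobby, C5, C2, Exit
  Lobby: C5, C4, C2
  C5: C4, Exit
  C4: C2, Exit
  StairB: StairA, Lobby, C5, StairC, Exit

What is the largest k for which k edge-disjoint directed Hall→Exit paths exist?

4

Assign every edge capacity 1; by Menger, the answer equals the max flow.
Path Hall→Exit (+1); total 1.
Path Hall→StairA→Exit (+1); total 2.
Path Hall→StairB→Exit (+1); total 3.
Path Hall→Lobby→C5→Exit (+1); total 4.
No residual Hall→Exit path; max flow = 4.
Certifying cut of size 4: {Hall→Exit, Hall→Lobby, Hall→StairA, Hall→StairB}.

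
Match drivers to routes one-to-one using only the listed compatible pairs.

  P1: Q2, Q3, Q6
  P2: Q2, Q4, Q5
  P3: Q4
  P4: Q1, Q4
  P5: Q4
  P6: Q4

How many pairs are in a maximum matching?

4

Unit-capacity flow: source→left, listed edges, right→sink; max matching = max flow.
Augmenting path P1→Q2 (+1); matched 1.
Augmenting path P2→Q4 (+1); matched 2.
Augmenting path P4→Q1 (+1); matched 3.
Augmenting path P3→Q4→P2→Q5 (+1); matched 4.
No augmenting path remains; maximum matching = 4.
König certificate: {P1, P2, P4, Q4} is a vertex cover of size 4 (every listed pair touches it), so no matching can be larger.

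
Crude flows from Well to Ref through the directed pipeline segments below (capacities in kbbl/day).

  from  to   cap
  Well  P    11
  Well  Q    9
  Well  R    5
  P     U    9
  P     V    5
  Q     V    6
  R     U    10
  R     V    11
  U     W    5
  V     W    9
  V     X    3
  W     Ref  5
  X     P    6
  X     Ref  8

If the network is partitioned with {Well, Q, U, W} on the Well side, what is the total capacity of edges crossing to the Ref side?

Edges leaving {Well, Q, U, W}: Well→P (11), Well→R (5), Q→V (6), W→Ref (5).
Cut capacity = 11 + 5 + 6 + 5 = 27.

27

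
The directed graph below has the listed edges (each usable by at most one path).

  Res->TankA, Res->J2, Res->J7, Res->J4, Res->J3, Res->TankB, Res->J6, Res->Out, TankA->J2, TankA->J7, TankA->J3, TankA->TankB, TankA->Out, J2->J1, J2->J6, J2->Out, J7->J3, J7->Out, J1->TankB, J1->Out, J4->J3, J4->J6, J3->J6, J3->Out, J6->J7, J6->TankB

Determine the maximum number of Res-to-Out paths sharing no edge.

5

Assign every edge capacity 1; by Menger, the answer equals the max flow.
Path Res→Out (+1); total 1.
Path Res→TankA→Out (+1); total 2.
Path Res→J2→Out (+1); total 3.
Path Res→J7→Out (+1); total 4.
Path Res→J3→Out (+1); total 5.
No residual Res→Out path; max flow = 5.
Certifying cut of size 5: {J3→Out, J7→Out, Res→J2, Res→Out, Res→TankA}.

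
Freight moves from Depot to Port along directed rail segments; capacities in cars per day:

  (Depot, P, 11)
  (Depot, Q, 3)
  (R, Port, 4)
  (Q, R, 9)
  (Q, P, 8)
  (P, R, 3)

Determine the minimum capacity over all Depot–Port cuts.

Augment Depot→P→R→Port: bottleneck 3, flow now 3.
Augment Depot→Q→R→Port: bottleneck 1, flow now 4.
No augmenting path remains; maximum flow = 4.
By max-flow min-cut, the minimum cut capacity equals the max flow.
In the residual graph, reachable from Depot: {Depot, P, Q, R}.
Min-cut edges: R→Port (4); capacity 4 = 4.

4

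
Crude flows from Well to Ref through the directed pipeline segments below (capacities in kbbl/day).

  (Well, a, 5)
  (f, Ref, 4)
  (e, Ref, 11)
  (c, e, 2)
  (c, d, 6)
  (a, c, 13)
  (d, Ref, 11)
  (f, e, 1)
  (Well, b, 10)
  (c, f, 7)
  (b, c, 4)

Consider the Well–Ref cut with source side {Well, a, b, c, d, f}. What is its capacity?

Edges leaving {Well, a, b, c, d, f}: c→e (2), d→Ref (11), f→e (1), f→Ref (4).
Cut capacity = 2 + 11 + 1 + 4 = 18.

18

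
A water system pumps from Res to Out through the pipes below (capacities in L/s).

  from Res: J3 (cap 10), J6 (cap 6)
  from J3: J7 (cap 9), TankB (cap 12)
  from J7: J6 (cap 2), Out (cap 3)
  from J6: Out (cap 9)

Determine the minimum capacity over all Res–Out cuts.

11

Augment Res→J6→Out: bottleneck 6, flow now 6.
Augment Res→J3→J7→Out: bottleneck 3, flow now 9.
Augment Res→J3→J7→J6→Out: bottleneck 2, flow now 11.
No augmenting path remains; maximum flow = 11.
By max-flow min-cut, the minimum cut capacity equals the max flow.
In the residual graph, reachable from Res: {Res, J3, J7, TankB}.
Min-cut edges: Res→J6 (6), J7→J6 (2), J7→Out (3); capacity 6 + 2 + 3 = 11.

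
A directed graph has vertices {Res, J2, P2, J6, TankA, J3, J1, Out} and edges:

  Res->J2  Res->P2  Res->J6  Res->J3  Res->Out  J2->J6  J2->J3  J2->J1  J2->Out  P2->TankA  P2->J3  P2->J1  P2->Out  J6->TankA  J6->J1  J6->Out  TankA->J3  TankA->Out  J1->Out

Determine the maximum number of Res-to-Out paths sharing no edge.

Assign every edge capacity 1; by Menger, the answer equals the max flow.
Path Res→Out (+1); total 1.
Path Res→J2→Out (+1); total 2.
Path Res→P2→Out (+1); total 3.
Path Res→J6→Out (+1); total 4.
No residual Res→Out path; max flow = 4.
Certifying cut of size 4: {Res→J2, Res→J6, Res→Out, Res→P2}.

4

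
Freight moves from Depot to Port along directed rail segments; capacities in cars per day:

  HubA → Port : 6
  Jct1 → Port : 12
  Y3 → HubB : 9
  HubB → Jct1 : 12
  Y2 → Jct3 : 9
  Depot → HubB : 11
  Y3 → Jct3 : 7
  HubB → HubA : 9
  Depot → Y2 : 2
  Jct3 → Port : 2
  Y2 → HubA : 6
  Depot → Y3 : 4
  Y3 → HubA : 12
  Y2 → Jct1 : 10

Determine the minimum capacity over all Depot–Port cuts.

Augment Depot→Y2→HubA→Port: bottleneck 2, flow now 2.
Augment Depot→HubB→HubA→Port: bottleneck 4, flow now 6.
Augment Depot→HubB→Jct1→Port: bottleneck 7, flow now 13.
Augment Depot→Y3→Jct3→Port: bottleneck 2, flow now 15.
Augment Depot→Y3→HubB→Jct1→Port: bottleneck 2, flow now 17.
No augmenting path remains; maximum flow = 17.
By max-flow min-cut, the minimum cut capacity equals the max flow.
In the residual graph, reachable from Depot: {Depot}.
Min-cut edges: Depot→Y2 (2), Depot→HubB (11), Depot→Y3 (4); capacity 2 + 11 + 4 = 17.

17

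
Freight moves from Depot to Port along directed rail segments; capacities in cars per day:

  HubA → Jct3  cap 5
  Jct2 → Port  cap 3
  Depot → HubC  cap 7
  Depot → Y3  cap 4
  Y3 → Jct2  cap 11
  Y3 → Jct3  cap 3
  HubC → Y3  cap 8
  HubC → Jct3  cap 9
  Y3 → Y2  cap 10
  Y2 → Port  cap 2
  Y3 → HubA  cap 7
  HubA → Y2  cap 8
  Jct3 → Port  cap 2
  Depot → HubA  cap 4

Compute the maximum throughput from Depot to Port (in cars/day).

Augment Depot→HubA→Y2→Port: bottleneck 2, flow now 2.
Augment Depot→HubA→Jct3→Port: bottleneck 2, flow now 4.
Augment Depot→Y3→Jct2→Port: bottleneck 3, flow now 7.
No augmenting path remains; maximum flow = 7.
In the residual graph, reachable from Depot: {Depot, HubA, Y3, HubC, Y2, Jct3, Jct2}.
Min-cut edges: Y2→Port (2), Jct3→Port (2), Jct2→Port (3); capacity 2 + 2 + 3 = 7.
This cut is saturated, so no flow can exceed 7.

7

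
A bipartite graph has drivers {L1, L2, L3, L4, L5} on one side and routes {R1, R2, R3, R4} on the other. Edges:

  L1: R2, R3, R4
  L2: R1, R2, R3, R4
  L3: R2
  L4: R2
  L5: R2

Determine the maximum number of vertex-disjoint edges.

Unit-capacity flow: source→left, listed edges, right→sink; max matching = max flow.
Augmenting path L1→R2 (+1); matched 1.
Augmenting path L2→R1 (+1); matched 2.
Augmenting path L3→R2→L1→R3 (+1); matched 3.
No augmenting path remains; maximum matching = 3.
König certificate: {L1, L2, R2} is a vertex cover of size 3 (every listed pair touches it), so no matching can be larger.

3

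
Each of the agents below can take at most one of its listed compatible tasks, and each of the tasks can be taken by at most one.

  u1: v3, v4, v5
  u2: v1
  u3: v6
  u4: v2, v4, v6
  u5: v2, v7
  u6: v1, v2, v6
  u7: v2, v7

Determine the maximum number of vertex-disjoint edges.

6

Unit-capacity flow: source→left, listed edges, right→sink; max matching = max flow.
Augmenting path u1→v3 (+1); matched 1.
Augmenting path u2→v1 (+1); matched 2.
Augmenting path u3→v6 (+1); matched 3.
Augmenting path u4→v2 (+1); matched 4.
Augmenting path u5→v7 (+1); matched 5.
Augmenting path u6→v2→u4→v4 (+1); matched 6.
No augmenting path remains; maximum matching = 6.
König certificate: {u1, u4, v1, v2, v6, v7} is a vertex cover of size 6 (every listed pair touches it), so no matching can be larger.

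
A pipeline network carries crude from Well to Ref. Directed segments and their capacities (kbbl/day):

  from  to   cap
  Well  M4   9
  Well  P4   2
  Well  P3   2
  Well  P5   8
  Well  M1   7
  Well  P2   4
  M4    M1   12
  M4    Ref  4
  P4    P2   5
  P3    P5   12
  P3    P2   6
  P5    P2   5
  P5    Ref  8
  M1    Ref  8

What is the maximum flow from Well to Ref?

20

Augment Well→M4→Ref: bottleneck 4, flow now 4.
Augment Well→P5→Ref: bottleneck 8, flow now 12.
Augment Well→M1→Ref: bottleneck 7, flow now 19.
Augment Well→M4→M1→Ref: bottleneck 1, flow now 20.
No augmenting path remains; maximum flow = 20.
In the residual graph, reachable from Well: {Well, M4, P4, P3, P5, M1, P2}.
Min-cut edges: M4→Ref (4), P5→Ref (8), M1→Ref (8); capacity 4 + 8 + 8 = 20.
This cut is saturated, so no flow can exceed 20.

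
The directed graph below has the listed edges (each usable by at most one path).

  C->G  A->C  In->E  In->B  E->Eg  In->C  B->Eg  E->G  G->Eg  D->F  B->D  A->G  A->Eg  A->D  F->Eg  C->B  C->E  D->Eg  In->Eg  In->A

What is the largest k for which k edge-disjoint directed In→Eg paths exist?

5

Assign every edge capacity 1; by Menger, the answer equals the max flow.
Path In→Eg (+1); total 1.
Path In→A→Eg (+1); total 2.
Path In→B→Eg (+1); total 3.
Path In→E→Eg (+1); total 4.
Path In→C→G→Eg (+1); total 5.
No residual In→Eg path; max flow = 5.
Certifying cut of size 5: {In→A, In→B, In→C, In→E, In→Eg}.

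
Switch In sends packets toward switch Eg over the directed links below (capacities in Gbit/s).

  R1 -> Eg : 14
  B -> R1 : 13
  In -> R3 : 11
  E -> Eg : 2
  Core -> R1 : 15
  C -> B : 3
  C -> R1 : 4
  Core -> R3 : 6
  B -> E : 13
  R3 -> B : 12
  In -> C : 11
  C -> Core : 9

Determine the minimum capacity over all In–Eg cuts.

Augment In→C→R1→Eg: bottleneck 4, flow now 4.
Augment In→C→Core→R1→Eg: bottleneck 7, flow now 11.
Augment In→R3→B→R1→Eg: bottleneck 3, flow now 14.
Augment In→R3→B→E→Eg: bottleneck 2, flow now 16.
No augmenting path remains; maximum flow = 16.
By max-flow min-cut, the minimum cut capacity equals the max flow.
In the residual graph, reachable from In: {In, C, R3, Core, B, R1, E}.
Min-cut edges: R1→Eg (14), E→Eg (2); capacity 14 + 2 = 16.

16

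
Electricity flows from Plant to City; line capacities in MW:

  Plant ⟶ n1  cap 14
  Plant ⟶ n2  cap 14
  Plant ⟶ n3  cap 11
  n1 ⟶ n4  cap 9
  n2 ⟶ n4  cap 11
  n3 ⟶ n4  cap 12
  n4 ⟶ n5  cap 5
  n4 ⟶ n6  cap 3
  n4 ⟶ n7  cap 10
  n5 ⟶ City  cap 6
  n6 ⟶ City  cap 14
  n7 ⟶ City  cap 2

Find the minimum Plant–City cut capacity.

Augment Plant→n1→n4→n5→City: bottleneck 5, flow now 5.
Augment Plant→n1→n4→n6→City: bottleneck 3, flow now 8.
Augment Plant→n1→n4→n7→City: bottleneck 1, flow now 9.
Augment Plant→n2→n4→n7→City: bottleneck 1, flow now 10.
No augmenting path remains; maximum flow = 10.
By max-flow min-cut, the minimum cut capacity equals the max flow.
In the residual graph, reachable from Plant: {Plant, n1, n2, n3, n4, n7}.
Min-cut edges: n4→n5 (5), n4→n6 (3), n7→City (2); capacity 5 + 3 + 2 = 10.

10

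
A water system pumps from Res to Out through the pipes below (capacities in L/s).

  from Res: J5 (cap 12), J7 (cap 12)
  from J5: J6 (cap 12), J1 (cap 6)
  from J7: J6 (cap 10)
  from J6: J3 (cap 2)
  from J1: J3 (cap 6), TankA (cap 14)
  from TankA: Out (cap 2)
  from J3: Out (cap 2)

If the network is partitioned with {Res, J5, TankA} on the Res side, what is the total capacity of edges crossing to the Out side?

Edges leaving {Res, J5, TankA}: Res→J7 (12), J5→J6 (12), J5→J1 (6), TankA→Out (2).
Cut capacity = 12 + 12 + 6 + 2 = 32.

32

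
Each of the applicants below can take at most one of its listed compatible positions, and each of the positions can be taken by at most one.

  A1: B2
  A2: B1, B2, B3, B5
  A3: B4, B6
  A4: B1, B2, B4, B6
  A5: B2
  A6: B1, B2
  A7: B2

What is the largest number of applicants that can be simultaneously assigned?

Unit-capacity flow: source→left, listed edges, right→sink; max matching = max flow.
Augmenting path A1→B2 (+1); matched 1.
Augmenting path A2→B1 (+1); matched 2.
Augmenting path A3→B4 (+1); matched 3.
Augmenting path A4→B6 (+1); matched 4.
Augmenting path A6→B1→A2→B3 (+1); matched 5.
No augmenting path remains; maximum matching = 5.
König certificate: {A2, A3, A4, A6, B2} is a vertex cover of size 5 (every listed pair touches it), so no matching can be larger.

5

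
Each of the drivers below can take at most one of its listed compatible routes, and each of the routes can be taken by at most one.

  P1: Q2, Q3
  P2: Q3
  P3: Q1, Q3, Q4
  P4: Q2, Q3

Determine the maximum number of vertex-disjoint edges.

3

Unit-capacity flow: source→left, listed edges, right→sink; max matching = max flow.
Augmenting path P1→Q2 (+1); matched 1.
Augmenting path P2→Q3 (+1); matched 2.
Augmenting path P3→Q1 (+1); matched 3.
No augmenting path remains; maximum matching = 3.
König certificate: {P3, Q2, Q3} is a vertex cover of size 3 (every listed pair touches it), so no matching can be larger.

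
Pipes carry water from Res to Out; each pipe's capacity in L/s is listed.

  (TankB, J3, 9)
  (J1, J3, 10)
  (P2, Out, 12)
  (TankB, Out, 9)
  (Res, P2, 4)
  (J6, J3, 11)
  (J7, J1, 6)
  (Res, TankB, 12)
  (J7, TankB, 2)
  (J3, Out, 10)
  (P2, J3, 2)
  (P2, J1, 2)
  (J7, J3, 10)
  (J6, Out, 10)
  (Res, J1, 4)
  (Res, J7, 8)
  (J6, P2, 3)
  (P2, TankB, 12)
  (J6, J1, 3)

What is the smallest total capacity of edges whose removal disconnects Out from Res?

Augment Res→P2→Out: bottleneck 4, flow now 4.
Augment Res→TankB→Out: bottleneck 9, flow now 13.
Augment Res→J7→J3→Out: bottleneck 8, flow now 21.
Augment Res→J1→J3→Out: bottleneck 2, flow now 23.
No augmenting path remains; maximum flow = 23.
By max-flow min-cut, the minimum cut capacity equals the max flow.
In the residual graph, reachable from Res: {Res, J7, J1, TankB, J3}.
Min-cut edges: Res→P2 (4), TankB→Out (9), J3→Out (10); capacity 4 + 9 + 10 = 23.

23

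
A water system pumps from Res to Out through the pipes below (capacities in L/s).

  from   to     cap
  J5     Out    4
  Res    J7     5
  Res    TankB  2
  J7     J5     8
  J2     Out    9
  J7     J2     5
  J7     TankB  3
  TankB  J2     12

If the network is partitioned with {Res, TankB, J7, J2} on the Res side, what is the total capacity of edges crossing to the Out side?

17

Edges leaving {Res, TankB, J7, J2}: J7→J5 (8), J2→Out (9).
Cut capacity = 8 + 9 = 17.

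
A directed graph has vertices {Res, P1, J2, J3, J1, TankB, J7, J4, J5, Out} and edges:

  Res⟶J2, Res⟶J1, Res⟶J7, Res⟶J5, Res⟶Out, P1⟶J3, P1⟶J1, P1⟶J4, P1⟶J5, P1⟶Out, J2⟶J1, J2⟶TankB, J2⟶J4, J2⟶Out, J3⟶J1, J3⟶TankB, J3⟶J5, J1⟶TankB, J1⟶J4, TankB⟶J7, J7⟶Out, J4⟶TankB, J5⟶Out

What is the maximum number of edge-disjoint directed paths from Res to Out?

4

Assign every edge capacity 1; by Menger, the answer equals the max flow.
Path Res→Out (+1); total 1.
Path Res→J2→Out (+1); total 2.
Path Res→J7→Out (+1); total 3.
Path Res→J5→Out (+1); total 4.
No residual Res→Out path; max flow = 4.
Certifying cut of size 4: {J7→Out, Res→J2, Res→J5, Res→Out}.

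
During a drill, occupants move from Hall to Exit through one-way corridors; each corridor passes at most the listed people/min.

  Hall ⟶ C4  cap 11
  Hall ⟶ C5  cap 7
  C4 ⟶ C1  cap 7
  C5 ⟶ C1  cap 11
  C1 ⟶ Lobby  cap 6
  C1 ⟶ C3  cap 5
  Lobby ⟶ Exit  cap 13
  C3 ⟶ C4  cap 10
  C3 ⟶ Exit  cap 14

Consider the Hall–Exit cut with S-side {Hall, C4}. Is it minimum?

Given cut capacity: 7 + 7 = 14.
Augment Hall→C4→C1→Lobby→Exit: bottleneck 6, flow now 6.
Augment Hall→C4→C1→C3→Exit: bottleneck 1, flow now 7.
Augment Hall→C5→C1→C3→Exit: bottleneck 4, flow now 11.
No augmenting path remains; maximum flow = 11.
In the residual graph, reachable from Hall: {Hall, C4, C5, C1}.
Min-cut edges: C1→Lobby (6), C1→C3 (5); capacity 6 + 5 = 11.
Cut capacity 14 exceeds the max flow 11, so it is not minimum.

No — its capacity is 14, but the minimum cut has capacity 11.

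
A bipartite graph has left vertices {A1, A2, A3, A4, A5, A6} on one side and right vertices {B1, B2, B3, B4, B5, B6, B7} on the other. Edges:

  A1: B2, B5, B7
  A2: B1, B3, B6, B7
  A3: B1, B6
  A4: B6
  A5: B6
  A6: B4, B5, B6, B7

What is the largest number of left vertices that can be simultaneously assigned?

Unit-capacity flow: source→left, listed edges, right→sink; max matching = max flow.
Augmenting path A1→B2 (+1); matched 1.
Augmenting path A2→B1 (+1); matched 2.
Augmenting path A3→B6 (+1); matched 3.
Augmenting path A6→B4 (+1); matched 4.
Augmenting path A4→B6→A3→B1→A2→B3 (+1); matched 5.
No augmenting path remains; maximum matching = 5.
König certificate: {A1, A2, A3, A6, B6} is a vertex cover of size 5 (every listed pair touches it), so no matching can be larger.

5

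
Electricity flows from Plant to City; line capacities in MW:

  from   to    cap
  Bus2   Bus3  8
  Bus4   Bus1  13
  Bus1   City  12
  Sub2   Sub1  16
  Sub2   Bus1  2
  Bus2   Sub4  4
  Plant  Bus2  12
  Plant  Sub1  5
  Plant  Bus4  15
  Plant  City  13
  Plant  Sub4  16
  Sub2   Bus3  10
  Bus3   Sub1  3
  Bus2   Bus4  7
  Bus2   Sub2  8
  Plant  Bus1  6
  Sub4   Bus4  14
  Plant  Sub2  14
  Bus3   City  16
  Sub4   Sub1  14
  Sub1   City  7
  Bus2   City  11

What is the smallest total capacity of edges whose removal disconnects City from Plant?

54

Augment Plant→City: bottleneck 13, flow now 13.
Augment Plant→Bus2→City: bottleneck 11, flow now 24.
Augment Plant→Sub1→City: bottleneck 5, flow now 29.
Augment Plant→Bus1→City: bottleneck 6, flow now 35.
Augment Plant→Bus2→Bus3→City: bottleneck 1, flow now 36.
Augment Plant→Sub2→Bus3→City: bottleneck 10, flow now 46.
Augment Plant→Sub2→Sub1→City: bottleneck 2, flow now 48.
Augment Plant→Sub2→Bus1→City: bottleneck 2, flow now 50.
Augment Plant→Bus4→Bus1→City: bottleneck 4, flow now 54.
No augmenting path remains; maximum flow = 54.
By max-flow min-cut, the minimum cut capacity equals the max flow.
In the residual graph, reachable from Plant: {Plant, Sub2, Sub4, Bus4, Sub1, Bus1}.
Min-cut edges: Plant→Bus2 (12), Plant→City (13), Sub2→Bus3 (10), Sub1→City (7), Bus1→City (12); capacity 12 + 13 + 10 + 7 + 12 = 54.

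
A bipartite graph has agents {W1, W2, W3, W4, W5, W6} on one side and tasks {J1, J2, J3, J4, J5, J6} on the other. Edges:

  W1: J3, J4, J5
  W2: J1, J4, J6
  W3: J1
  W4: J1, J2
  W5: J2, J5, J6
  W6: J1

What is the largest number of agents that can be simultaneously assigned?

5

Unit-capacity flow: source→left, listed edges, right→sink; max matching = max flow.
Augmenting path W1→J3 (+1); matched 1.
Augmenting path W2→J1 (+1); matched 2.
Augmenting path W4→J2 (+1); matched 3.
Augmenting path W5→J5 (+1); matched 4.
Augmenting path W3→J1→W2→J4 (+1); matched 5.
No augmenting path remains; maximum matching = 5.
König certificate: {W1, W2, W4, W5, J1} is a vertex cover of size 5 (every listed pair touches it), so no matching can be larger.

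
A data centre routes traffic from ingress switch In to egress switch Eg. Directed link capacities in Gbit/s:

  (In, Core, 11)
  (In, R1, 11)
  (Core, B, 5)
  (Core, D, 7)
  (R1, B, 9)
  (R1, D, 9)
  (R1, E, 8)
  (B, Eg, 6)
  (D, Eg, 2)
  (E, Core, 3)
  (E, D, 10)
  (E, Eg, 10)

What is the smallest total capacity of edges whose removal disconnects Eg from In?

Augment In→Core→B→Eg: bottleneck 5, flow now 5.
Augment In→Core→D→Eg: bottleneck 2, flow now 7.
Augment In→R1→B→Eg: bottleneck 1, flow now 8.
Augment In→R1→E→Eg: bottleneck 8, flow now 16.
No augmenting path remains; maximum flow = 16.
By max-flow min-cut, the minimum cut capacity equals the max flow.
In the residual graph, reachable from In: {In, Core, R1, B, D}.
Min-cut edges: R1→E (8), B→Eg (6), D→Eg (2); capacity 8 + 6 + 2 = 16.

16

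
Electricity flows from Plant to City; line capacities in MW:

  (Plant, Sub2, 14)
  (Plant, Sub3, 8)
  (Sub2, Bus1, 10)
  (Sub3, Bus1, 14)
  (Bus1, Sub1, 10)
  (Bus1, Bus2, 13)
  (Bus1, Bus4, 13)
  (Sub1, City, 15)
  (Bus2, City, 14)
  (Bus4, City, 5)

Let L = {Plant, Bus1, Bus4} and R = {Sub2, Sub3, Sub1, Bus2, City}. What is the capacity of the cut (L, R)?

50

Edges leaving {Plant, Bus1, Bus4}: Plant→Sub2 (14), Plant→Sub3 (8), Bus1→Sub1 (10), Bus1→Bus2 (13), Bus4→City (5).
Cut capacity = 14 + 8 + 10 + 13 + 5 = 50.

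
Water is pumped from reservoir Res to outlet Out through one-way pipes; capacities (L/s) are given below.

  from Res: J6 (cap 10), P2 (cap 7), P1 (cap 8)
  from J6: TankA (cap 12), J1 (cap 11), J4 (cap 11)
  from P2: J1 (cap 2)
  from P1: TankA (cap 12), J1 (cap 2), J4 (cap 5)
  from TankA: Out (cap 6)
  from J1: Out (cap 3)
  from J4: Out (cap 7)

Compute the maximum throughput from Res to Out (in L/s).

Augment Res→J6→TankA→Out: bottleneck 6, flow now 6.
Augment Res→J6→J1→Out: bottleneck 3, flow now 9.
Augment Res→J6→J4→Out: bottleneck 1, flow now 10.
Augment Res→P1→J4→Out: bottleneck 5, flow now 15.
Augment Res→P2→J1→J6→J4→Out: bottleneck 1, flow now 16. (uses reverse residual edge)
No augmenting path remains; maximum flow = 16.
In the residual graph, reachable from Res: {Res, J6, P2, P1, TankA, J1, J4}.
Min-cut edges: TankA→Out (6), J1→Out (3), J4→Out (7); capacity 6 + 3 + 7 = 16.
This cut is saturated, so no flow can exceed 16.

16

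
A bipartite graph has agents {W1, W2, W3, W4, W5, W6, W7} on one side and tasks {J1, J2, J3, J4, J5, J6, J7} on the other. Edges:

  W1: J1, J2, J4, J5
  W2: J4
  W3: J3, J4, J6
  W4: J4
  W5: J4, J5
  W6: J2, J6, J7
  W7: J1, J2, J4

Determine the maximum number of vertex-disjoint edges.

Unit-capacity flow: source→left, listed edges, right→sink; max matching = max flow.
Augmenting path W1→J1 (+1); matched 1.
Augmenting path W2→J4 (+1); matched 2.
Augmenting path W3→J3 (+1); matched 3.
Augmenting path W5→J5 (+1); matched 4.
Augmenting path W6→J2 (+1); matched 5.
Augmenting path W7→J2→W6→J6 (+1); matched 6.
No augmenting path remains; maximum matching = 6.
König certificate: {W1, W3, W5, W6, W7, J4} is a vertex cover of size 6 (every listed pair touches it), so no matching can be larger.

6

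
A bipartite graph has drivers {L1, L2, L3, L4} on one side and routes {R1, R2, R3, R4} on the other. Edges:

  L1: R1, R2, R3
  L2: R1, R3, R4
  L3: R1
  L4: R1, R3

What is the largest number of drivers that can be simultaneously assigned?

Unit-capacity flow: source→left, listed edges, right→sink; max matching = max flow.
Augmenting path L1→R1 (+1); matched 1.
Augmenting path L2→R3 (+1); matched 2.
Augmenting path L3→R1→L1→R2 (+1); matched 3.
Augmenting path L4→R3→L2→R4 (+1); matched 4.
No augmenting path remains; maximum matching = 4.
König certificate: {L1, L2, L3, L4} is a vertex cover of size 4 (every listed pair touches it), so no matching can be larger.

4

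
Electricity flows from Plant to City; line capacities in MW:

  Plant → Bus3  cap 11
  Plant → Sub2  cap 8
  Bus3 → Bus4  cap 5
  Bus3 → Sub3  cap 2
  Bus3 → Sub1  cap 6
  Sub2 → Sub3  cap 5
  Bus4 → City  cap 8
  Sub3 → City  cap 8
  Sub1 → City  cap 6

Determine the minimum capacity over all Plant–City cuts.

Augment Plant→Bus3→Bus4→City: bottleneck 5, flow now 5.
Augment Plant→Bus3→Sub3→City: bottleneck 2, flow now 7.
Augment Plant→Bus3→Sub1→City: bottleneck 4, flow now 11.
Augment Plant→Sub2→Sub3→City: bottleneck 5, flow now 16.
No augmenting path remains; maximum flow = 16.
By max-flow min-cut, the minimum cut capacity equals the max flow.
In the residual graph, reachable from Plant: {Plant, Sub2}.
Min-cut edges: Plant→Bus3 (11), Sub2→Sub3 (5); capacity 11 + 5 = 16.

16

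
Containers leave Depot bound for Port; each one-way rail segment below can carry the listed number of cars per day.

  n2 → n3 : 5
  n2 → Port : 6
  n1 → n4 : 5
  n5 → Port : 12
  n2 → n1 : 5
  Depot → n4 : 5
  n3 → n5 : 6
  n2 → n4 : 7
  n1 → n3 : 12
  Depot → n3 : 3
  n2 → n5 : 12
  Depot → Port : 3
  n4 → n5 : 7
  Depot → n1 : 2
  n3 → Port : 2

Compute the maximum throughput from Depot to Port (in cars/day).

13

Augment Depot→Port: bottleneck 3, flow now 3.
Augment Depot→n3→Port: bottleneck 2, flow now 5.
Augment Depot→n3→n5→Port: bottleneck 1, flow now 6.
Augment Depot→n4→n5→Port: bottleneck 5, flow now 11.
Augment Depot→n1→n3→n5→Port: bottleneck 2, flow now 13.
No augmenting path remains; maximum flow = 13.
In the residual graph, reachable from Depot: {Depot}.
Min-cut edges: Depot→n1 (2), Depot→n3 (3), Depot→n4 (5), Depot→Port (3); capacity 2 + 3 + 5 + 3 = 13.
This cut is saturated, so no flow can exceed 13.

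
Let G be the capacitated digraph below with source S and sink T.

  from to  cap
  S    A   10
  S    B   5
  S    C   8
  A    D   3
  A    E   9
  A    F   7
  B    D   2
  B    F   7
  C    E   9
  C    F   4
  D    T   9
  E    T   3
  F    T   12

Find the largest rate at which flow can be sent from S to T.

Augment S→A→D→T: bottleneck 3, flow now 3.
Augment S→A→E→T: bottleneck 3, flow now 6.
Augment S→A→F→T: bottleneck 4, flow now 10.
Augment S→B→D→T: bottleneck 2, flow now 12.
Augment S→B→F→T: bottleneck 3, flow now 15.
Augment S→C→F→T: bottleneck 4, flow now 19.
Augment S→C→E→A→F→T: bottleneck 1, flow now 20. (uses reverse residual edge)
No augmenting path remains; maximum flow = 20.
In the residual graph, reachable from S: {S, A, B, C, E, F}.
Min-cut edges: A→D (3), B→D (2), E→T (3), F→T (12); capacity 3 + 2 + 3 + 12 = 20.
This cut is saturated, so no flow can exceed 20.

20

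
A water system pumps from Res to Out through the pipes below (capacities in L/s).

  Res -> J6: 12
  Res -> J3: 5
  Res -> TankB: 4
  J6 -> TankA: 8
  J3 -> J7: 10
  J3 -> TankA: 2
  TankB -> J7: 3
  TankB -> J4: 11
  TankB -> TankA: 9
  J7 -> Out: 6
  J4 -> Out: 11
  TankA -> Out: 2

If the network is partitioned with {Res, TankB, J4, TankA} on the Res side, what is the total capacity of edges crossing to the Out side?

33

Edges leaving {Res, TankB, J4, TankA}: Res→J6 (12), Res→J3 (5), TankB→J7 (3), J4→Out (11), TankA→Out (2).
Cut capacity = 12 + 5 + 3 + 11 + 2 = 33.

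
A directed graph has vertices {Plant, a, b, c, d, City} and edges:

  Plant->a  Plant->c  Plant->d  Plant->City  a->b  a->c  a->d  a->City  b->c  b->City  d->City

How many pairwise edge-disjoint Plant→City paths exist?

3

Assign every edge capacity 1; by Menger, the answer equals the max flow.
Path Plant→City (+1); total 1.
Path Plant→a→City (+1); total 2.
Path Plant→d→City (+1); total 3.
No residual Plant→City path; max flow = 3.
Certifying cut of size 3: {Plant→City, Plant→a, Plant→d}.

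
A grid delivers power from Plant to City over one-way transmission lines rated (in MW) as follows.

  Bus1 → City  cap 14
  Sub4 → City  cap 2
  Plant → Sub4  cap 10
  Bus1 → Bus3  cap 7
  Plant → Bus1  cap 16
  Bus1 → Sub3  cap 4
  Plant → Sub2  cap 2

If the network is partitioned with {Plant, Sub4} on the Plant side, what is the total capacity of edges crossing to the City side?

20

Edges leaving {Plant, Sub4}: Plant→Bus1 (16), Plant→Sub2 (2), Sub4→City (2).
Cut capacity = 16 + 2 + 2 = 20.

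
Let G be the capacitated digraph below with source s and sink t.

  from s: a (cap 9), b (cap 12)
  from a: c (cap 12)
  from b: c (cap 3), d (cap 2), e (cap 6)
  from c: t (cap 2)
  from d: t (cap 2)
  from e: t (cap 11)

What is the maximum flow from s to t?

Augment s→a→c→t: bottleneck 2, flow now 2.
Augment s→b→d→t: bottleneck 2, flow now 4.
Augment s→b→e→t: bottleneck 6, flow now 10.
No augmenting path remains; maximum flow = 10.
In the residual graph, reachable from s: {s, a, b, c}.
Min-cut edges: b→d (2), b→e (6), c→t (2); capacity 2 + 6 + 2 = 10.
This cut is saturated, so no flow can exceed 10.

10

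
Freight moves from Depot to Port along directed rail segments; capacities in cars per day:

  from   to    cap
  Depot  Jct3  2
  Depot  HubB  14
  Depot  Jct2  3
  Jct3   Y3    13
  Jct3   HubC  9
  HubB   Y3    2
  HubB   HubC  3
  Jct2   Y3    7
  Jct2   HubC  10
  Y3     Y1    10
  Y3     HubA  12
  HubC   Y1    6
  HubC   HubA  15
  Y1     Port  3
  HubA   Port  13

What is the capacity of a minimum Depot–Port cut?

10

Augment Depot→Jct3→Y3→Y1→Port: bottleneck 2, flow now 2.
Augment Depot→HubB→Y3→Y1→Port: bottleneck 1, flow now 3.
Augment Depot→HubB→Y3→HubA→Port: bottleneck 1, flow now 4.
Augment Depot→HubB→HubC→HubA→Port: bottleneck 3, flow now 7.
Augment Depot→Jct2→Y3→HubA→Port: bottleneck 3, flow now 10.
No augmenting path remains; maximum flow = 10.
By max-flow min-cut, the minimum cut capacity equals the max flow.
In the residual graph, reachable from Depot: {Depot, HubB}.
Min-cut edges: Depot→Jct3 (2), Depot→Jct2 (3), HubB→Y3 (2), HubB→HubC (3); capacity 2 + 3 + 2 + 3 = 10.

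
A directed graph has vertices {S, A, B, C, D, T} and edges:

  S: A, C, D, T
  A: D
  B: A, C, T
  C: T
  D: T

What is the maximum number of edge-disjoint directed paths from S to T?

Assign every edge capacity 1; by Menger, the answer equals the max flow.
Path S→T (+1); total 1.
Path S→C→T (+1); total 2.
Path S→D→T (+1); total 3.
No residual S→T path; max flow = 3.
Certifying cut of size 3: {D→T, S→C, S→T}.

3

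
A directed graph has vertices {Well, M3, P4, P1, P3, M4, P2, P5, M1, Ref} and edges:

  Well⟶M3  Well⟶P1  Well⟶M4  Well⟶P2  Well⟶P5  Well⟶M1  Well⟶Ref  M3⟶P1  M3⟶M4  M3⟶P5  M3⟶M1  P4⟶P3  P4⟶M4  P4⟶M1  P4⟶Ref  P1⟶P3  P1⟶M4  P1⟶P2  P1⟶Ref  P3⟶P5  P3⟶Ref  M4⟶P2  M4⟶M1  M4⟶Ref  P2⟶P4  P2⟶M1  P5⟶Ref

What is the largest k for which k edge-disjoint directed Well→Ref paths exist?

Assign every edge capacity 1; by Menger, the answer equals the max flow.
Path Well→Ref (+1); total 1.
Path Well→P1→Ref (+1); total 2.
Path Well→M4→Ref (+1); total 3.
Path Well→P5→Ref (+1); total 4.
Path Well→P2→P4→Ref (+1); total 5.
Path Well→M3→P1→P3→Ref (+1); total 6.
No residual Well→Ref path; max flow = 6.
Certifying cut of size 6: {Well→M3, Well→M4, Well→P1, Well→P2, Well→P5, Well→Ref}.

6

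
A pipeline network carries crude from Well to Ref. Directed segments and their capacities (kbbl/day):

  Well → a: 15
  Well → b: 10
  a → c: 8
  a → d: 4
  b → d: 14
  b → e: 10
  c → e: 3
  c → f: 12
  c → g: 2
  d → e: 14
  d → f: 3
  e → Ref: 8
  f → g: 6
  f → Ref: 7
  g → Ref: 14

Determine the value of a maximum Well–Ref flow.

Augment Well→b→e→Ref: bottleneck 8, flow now 8.
Augment Well→a→c→f→Ref: bottleneck 7, flow now 15.
Augment Well→a→c→g→Ref: bottleneck 1, flow now 16.
Augment Well→a→d→f→g→Ref: bottleneck 3, flow now 19.
No augmenting path remains; maximum flow = 19.
In the residual graph, reachable from Well: {Well, a, b, d, e}.
Min-cut edges: a→c (8), d→f (3), e→Ref (8); capacity 8 + 3 + 8 = 19.
This cut is saturated, so no flow can exceed 19.

19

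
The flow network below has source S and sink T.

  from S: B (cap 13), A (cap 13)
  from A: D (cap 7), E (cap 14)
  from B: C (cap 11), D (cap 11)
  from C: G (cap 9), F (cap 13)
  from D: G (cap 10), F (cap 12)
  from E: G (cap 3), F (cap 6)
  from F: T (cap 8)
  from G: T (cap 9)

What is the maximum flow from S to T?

Augment S→A→D→F→T: bottleneck 7, flow now 7.
Augment S→A→E→F→T: bottleneck 1, flow now 8.
Augment S→A→E→G→T: bottleneck 3, flow now 11.
Augment S→B→C→G→T: bottleneck 6, flow now 17.
No augmenting path remains; maximum flow = 17.
In the residual graph, reachable from S: {S, A, B, C, D, E, F, G}.
Min-cut edges: F→T (8), G→T (9); capacity 8 + 9 = 17.
This cut is saturated, so no flow can exceed 17.

17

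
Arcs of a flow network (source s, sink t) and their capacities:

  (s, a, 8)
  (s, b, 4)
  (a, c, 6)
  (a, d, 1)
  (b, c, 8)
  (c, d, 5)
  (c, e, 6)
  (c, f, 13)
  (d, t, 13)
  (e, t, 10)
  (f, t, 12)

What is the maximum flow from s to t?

11

Augment s→a→d→t: bottleneck 1, flow now 1.
Augment s→a→c→d→t: bottleneck 5, flow now 6.
Augment s→a→c→e→t: bottleneck 1, flow now 7.
Augment s→b→c→e→t: bottleneck 4, flow now 11.
No augmenting path remains; maximum flow = 11.
In the residual graph, reachable from s: {s, a}.
Min-cut edges: s→b (4), a→c (6), a→d (1); capacity 4 + 6 + 1 = 11.
This cut is saturated, so no flow can exceed 11.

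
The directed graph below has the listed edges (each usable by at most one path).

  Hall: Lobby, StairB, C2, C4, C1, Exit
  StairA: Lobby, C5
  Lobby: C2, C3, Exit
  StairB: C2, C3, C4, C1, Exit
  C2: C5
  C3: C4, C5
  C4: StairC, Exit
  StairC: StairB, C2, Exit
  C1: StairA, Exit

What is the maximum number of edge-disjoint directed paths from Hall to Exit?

Assign every edge capacity 1; by Menger, the answer equals the max flow.
Path Hall→Exit (+1); total 1.
Path Hall→Lobby→Exit (+1); total 2.
Path Hall→StairB→Exit (+1); total 3.
Path Hall→C4→Exit (+1); total 4.
Path Hall→C1→Exit (+1); total 5.
No residual Hall→Exit path; max flow = 5.
Certifying cut of size 5: {Hall→C1, Hall→C4, Hall→Exit, Hall→Lobby, Hall→StairB}.

5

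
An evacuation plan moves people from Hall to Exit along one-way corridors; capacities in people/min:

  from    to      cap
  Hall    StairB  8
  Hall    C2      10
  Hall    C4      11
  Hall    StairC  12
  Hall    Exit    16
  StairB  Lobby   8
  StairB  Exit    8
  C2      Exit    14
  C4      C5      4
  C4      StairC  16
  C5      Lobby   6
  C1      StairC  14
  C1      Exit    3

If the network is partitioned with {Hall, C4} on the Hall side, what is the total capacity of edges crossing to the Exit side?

66

Edges leaving {Hall, C4}: Hall→StairB (8), Hall→C2 (10), Hall→StairC (12), Hall→Exit (16), C4→C5 (4), C4→StairC (16).
Cut capacity = 8 + 10 + 12 + 16 + 4 + 16 = 66.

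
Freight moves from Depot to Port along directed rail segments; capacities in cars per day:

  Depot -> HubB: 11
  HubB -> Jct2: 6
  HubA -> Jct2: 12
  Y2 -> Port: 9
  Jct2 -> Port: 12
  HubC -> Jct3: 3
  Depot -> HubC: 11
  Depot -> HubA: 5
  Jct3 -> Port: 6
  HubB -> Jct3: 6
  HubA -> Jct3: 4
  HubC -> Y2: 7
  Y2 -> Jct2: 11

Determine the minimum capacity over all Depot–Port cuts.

Augment Depot→HubC→Y2→Port: bottleneck 7, flow now 7.
Augment Depot→HubC→Jct3→Port: bottleneck 3, flow now 10.
Augment Depot→HubA→Jct2→Port: bottleneck 5, flow now 15.
Augment Depot→HubB→Jct2→Port: bottleneck 6, flow now 21.
Augment Depot→HubB→Jct3→Port: bottleneck 3, flow now 24.
No augmenting path remains; maximum flow = 24.
By max-flow min-cut, the minimum cut capacity equals the max flow.
In the residual graph, reachable from Depot: {Depot, HubC, HubB, Jct3}.
Min-cut edges: Depot→HubA (5), HubC→Y2 (7), HubB→Jct2 (6), Jct3→Port (6); capacity 5 + 7 + 6 + 6 = 24.

24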